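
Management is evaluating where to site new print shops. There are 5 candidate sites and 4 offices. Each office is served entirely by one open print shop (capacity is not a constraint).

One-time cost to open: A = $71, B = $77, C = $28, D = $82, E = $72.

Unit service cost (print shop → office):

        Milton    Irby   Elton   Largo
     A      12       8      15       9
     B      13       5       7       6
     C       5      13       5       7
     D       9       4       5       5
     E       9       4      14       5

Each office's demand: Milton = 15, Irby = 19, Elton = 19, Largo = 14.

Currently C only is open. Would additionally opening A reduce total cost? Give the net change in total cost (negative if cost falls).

Yes — net change −24 (cost falls by 24).

Current service cost with {C}: 515.
Adding A: each office re-picks its cheapest; new service cost 420, saving 95.
Extra fixed cost: 71. Net change = 71 − 95 = -24.
(Totals: 543 → 519.)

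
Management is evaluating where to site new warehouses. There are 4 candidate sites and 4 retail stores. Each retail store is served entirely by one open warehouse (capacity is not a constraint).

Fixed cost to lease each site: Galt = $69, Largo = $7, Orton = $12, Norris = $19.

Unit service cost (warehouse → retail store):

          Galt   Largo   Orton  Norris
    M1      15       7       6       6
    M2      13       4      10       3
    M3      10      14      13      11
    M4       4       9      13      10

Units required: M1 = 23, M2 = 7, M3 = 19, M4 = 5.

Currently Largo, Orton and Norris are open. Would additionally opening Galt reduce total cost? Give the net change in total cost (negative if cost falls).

No — net change +25 (cost rises by 25).

Current service cost with {Largo, Orton, Norris}: 413.
Adding Galt: each retail store re-picks its cheapest; new service cost 369, saving 44.
Extra fixed cost: 69. Net change = 69 − 44 = 25.
(Totals: 451 → 476.)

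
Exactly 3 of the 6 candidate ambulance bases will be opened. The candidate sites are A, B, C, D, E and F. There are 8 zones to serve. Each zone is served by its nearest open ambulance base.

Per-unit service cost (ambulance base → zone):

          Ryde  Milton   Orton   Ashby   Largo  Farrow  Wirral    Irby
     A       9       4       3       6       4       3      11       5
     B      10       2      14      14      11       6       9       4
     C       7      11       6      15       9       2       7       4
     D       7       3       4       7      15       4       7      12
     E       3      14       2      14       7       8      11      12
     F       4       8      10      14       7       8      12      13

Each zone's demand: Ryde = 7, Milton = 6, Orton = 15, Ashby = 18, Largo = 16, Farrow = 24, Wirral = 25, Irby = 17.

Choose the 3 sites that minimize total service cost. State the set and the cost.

With exactly 3 open, each zone uses its cheapest among the chosen.
{A, C, E}: Ryde→E 3·7=21, Milton→A 4·6=24, Orton→E 2·15=30, Ashby→A 6·18=108, Largo→A 4·16=64, Farrow→C 2·24=48, Wirral→C 7·25=175, Irby→C 4·17=68. Service cost 538.
{A, C, F}: service cost 560
{A, B, C}: service cost 569
Among all 20 size-3 choices, {A, C, E} is lowest.

Choose A, C and E; total service cost 538.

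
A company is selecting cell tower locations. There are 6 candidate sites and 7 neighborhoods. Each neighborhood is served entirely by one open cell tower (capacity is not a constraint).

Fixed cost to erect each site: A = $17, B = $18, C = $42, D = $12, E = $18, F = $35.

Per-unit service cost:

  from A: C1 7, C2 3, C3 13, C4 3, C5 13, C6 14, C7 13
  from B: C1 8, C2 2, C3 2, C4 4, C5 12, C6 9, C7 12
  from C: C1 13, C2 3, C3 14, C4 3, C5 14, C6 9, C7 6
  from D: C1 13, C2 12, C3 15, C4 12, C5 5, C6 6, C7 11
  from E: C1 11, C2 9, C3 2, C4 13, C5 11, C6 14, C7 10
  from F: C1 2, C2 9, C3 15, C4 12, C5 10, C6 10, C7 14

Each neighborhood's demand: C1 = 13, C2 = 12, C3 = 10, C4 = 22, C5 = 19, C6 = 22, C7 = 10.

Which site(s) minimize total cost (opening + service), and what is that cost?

Open B, C, D and F; minimum total cost 530.

For any fixed open set, each neighborhood goes to its cheapest open site; total = fixed + service.
{B, C, D, F}: C1→F 2·13=26, C2→B 2·12=24, C3→B 2·10=20, C4→C 3·22=66, C5→D 5·19=95, C6→D 6·22=132, C7→C 6·10=60. Service 423; fixed 107; total 530.
{C, D, E, F}: service 435 + fixed 107 = 542
{A, B, C, D, F}: service 423 + fixed 124 = 547
{A, B, C, D, E, F}: service 423 + fixed 142 = 565
No other subset beats 530.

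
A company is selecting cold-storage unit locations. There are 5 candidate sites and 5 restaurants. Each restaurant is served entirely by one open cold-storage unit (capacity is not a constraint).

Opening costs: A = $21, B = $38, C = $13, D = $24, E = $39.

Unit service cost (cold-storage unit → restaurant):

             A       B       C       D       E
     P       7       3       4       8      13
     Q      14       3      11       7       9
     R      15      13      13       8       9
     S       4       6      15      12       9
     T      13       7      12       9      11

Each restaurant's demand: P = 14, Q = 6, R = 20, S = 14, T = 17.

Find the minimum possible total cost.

Minimum total cost: 478

For any fixed open set, each restaurant goes to its cheapest open site; total = fixed + service.
{A, B, D}: P→B 3·14=42, Q→B 3·6=18, R→D 8·20=160, S→A 4·14=56, T→B 7·17=119. Service 395; fixed 83; total 478.
{B, D}: service 423 + fixed 62 = 485
{A, B, C, D}: service 395 + fixed 96 = 491
{A, B, C, D, E}: P→B 3·14=42, Q→B 3·6=18, R→D 8·20=160, S→A 4·14=56, T→B 7·17=119. Service 395; fixed 135; total 530.
No other subset beats 478.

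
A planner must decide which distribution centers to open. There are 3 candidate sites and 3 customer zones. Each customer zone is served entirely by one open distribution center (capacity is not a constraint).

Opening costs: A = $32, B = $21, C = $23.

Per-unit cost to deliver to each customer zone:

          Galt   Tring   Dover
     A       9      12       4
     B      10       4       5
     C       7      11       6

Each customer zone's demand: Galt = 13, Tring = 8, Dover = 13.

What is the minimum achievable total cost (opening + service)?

For any fixed open set, each customer zone goes to its cheapest open site; total = fixed + service.
{B, C}: Galt→C 7·13=91, Tring→B 4·8=32, Dover→B 5·13=65. Service 188; fixed 44; total 232.
{B}: service 227 + fixed 21 = 248
{A, B, C}: service 175 + fixed 76 = 251
No other subset beats 232.

Minimum total cost: 232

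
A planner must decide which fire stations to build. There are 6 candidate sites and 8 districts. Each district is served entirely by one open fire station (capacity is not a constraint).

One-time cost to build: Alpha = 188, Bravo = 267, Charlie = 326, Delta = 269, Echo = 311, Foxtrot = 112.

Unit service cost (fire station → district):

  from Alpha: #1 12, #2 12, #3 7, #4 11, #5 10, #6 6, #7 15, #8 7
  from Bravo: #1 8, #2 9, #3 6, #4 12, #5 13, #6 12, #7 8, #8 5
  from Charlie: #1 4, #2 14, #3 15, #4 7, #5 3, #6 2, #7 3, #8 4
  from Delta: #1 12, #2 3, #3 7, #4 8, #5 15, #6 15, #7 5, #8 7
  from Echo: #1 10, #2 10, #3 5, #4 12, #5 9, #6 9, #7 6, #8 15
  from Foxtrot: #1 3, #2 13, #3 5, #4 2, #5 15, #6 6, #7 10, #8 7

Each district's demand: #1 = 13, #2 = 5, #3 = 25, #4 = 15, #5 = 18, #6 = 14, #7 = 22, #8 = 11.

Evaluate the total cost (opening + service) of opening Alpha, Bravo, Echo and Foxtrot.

Total cost: 1550

Each district is assigned to its cheapest site among the open ones.
{Alpha, Bravo, Echo, Foxtrot}: #1→Foxtrot 3·13=39, #2→Bravo 9·5=45, #3→Echo 5·25=125, #4→Foxtrot 2·15=30, #5→Echo 9·18=162, #6→Alpha 6·14=84, #7→Echo 6·22=132, #8→Bravo 5·11=55. Service 672; fixed 878; total 1550.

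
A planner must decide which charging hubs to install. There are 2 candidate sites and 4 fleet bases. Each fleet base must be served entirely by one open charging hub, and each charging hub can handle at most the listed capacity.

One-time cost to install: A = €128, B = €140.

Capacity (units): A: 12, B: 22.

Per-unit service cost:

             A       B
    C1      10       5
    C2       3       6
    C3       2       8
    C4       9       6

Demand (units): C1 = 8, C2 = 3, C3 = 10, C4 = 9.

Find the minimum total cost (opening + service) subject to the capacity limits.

Minimum total cost: 400

Open {A, B}: C1→B 5·8=40, C2→B 6·3=18, C3→A 2·10=20, C4→B 6·9=54.
Loads: A carries 10/12, B carries 20/22. Service 132; fixed 268; total 400.
Next best feasible plan costs 478.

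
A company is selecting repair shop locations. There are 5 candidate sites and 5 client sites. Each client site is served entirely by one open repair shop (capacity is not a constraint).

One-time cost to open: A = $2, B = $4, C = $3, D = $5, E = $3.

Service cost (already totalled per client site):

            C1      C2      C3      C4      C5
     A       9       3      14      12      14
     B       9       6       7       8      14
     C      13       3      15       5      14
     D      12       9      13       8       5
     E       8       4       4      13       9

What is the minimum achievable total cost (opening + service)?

For any fixed open set, each client site goes to its cheapest open site; total = fixed + service.
{C, E}: C1→E 8, C2→C 3, C3→E 4, C4→C 5, C5→E 9. Service 29; fixed 6; total 35.
{C, D, E}: C1→E 8, C2→C 3, C3→E 4, C4→C 5, C5→D 5. Service 25; fixed 11; total 36.
{A, C, E}: C1→E 8, C2→A 3, C3→E 4, C4→C 5, C5→E 9. Service 29; fixed 8; total 37.
{A, B, C, D, E}: service 25 + fixed 17 = 42
No other subset beats 35.

Minimum total cost: 35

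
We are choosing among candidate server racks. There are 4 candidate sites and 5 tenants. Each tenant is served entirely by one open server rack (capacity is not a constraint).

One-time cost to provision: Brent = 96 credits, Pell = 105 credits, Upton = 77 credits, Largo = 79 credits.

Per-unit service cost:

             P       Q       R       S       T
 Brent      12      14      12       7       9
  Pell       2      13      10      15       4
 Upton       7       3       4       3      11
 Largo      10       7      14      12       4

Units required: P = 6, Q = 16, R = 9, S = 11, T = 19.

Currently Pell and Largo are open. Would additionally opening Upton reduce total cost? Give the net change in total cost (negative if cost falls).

Current service cost with {Pell, Largo}: 422.
Adding Upton: each tenant re-picks its cheapest; new service cost 205, saving 217.
Extra fixed cost: 77. Net change = 77 − 217 = -140.
(Totals: 606 → 466.)

Yes — net change −140 (cost falls by 140).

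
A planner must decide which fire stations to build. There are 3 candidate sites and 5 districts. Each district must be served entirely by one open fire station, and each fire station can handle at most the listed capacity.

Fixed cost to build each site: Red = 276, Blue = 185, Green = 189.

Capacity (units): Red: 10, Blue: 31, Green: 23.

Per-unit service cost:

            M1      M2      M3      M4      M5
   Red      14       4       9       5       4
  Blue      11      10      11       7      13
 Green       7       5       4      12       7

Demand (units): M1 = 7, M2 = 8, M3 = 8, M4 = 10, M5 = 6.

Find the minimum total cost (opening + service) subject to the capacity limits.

Open {Blue, Green}: M1→Blue 11·7=77, M2→Green 5·8=40, M3→Green 4·8=32, M4→Blue 7·10=70, M5→Green 7·6=42.
Loads: Blue carries 17/31, Green carries 22/23. Service 261; fixed 374; total 635.
Next best feasible plan costs 643.

Minimum total cost: 635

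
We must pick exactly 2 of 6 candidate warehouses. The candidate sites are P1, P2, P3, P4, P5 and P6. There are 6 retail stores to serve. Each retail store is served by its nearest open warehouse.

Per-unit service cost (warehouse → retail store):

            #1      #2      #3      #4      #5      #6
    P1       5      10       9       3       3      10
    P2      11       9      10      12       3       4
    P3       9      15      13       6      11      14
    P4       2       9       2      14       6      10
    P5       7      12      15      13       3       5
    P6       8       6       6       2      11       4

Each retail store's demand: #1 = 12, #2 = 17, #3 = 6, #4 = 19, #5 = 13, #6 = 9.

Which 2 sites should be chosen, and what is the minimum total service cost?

With exactly 2 open, each retail store uses its cheapest among the chosen.
{P4, P6}: #1→P4 2·12=24, #2→P6 6·17=102, #3→P4 2·6=12, #4→P6 2·19=38, #5→P4 6·13=78, #6→P6 4·9=36. Service cost 290.
{P1, P6}: service cost 311
{P5, P6}: service cost 335
Among all 15 size-2 choices, {P4, P6} is lowest.

Choose P4 and P6; total service cost 290.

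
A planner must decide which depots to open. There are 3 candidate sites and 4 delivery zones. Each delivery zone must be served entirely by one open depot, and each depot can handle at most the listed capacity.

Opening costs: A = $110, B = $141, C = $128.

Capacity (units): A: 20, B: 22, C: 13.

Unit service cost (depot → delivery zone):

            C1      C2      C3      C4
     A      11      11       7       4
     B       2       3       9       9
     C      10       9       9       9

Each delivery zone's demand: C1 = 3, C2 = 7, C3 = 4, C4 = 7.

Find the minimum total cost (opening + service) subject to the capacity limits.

Open {B}: C1→B 2·3=6, C2→B 3·7=21, C3→B 9·4=36, C4→B 9·7=63.
Loads: B carries 21/22. Service 126; fixed 141; total 267.
Next best feasible plan costs 334.

Minimum total cost: 267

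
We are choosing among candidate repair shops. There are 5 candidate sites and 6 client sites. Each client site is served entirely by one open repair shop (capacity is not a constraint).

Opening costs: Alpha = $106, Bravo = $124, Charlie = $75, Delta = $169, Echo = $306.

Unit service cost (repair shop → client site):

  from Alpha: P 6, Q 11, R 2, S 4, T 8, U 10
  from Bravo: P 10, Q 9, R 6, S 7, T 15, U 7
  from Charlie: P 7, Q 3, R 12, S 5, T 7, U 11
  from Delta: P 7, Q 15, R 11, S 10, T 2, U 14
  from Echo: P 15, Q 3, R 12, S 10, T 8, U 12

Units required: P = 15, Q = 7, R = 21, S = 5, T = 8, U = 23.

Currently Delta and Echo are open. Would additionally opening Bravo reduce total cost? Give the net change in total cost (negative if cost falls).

Yes — net change −111 (cost falls by 111).

Current service cost with {Delta, Echo}: 699.
Adding Bravo: each client site re-picks its cheapest; new service cost 464, saving 235.
Extra fixed cost: 124. Net change = 124 − 235 = -111.
(Totals: 1174 → 1063.)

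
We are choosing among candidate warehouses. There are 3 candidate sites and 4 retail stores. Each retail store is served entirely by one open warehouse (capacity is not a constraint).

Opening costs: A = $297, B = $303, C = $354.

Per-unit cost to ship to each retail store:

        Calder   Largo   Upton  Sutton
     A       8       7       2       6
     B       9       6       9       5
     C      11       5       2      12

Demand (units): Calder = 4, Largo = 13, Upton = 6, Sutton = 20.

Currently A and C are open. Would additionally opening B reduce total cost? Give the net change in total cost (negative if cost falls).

No — net change +283 (cost rises by 283).

Current service cost with {A, C}: 229.
Adding B: each retail store re-picks its cheapest; new service cost 209, saving 20.
Extra fixed cost: 303. Net change = 303 − 20 = 283.
(Totals: 880 → 1163.)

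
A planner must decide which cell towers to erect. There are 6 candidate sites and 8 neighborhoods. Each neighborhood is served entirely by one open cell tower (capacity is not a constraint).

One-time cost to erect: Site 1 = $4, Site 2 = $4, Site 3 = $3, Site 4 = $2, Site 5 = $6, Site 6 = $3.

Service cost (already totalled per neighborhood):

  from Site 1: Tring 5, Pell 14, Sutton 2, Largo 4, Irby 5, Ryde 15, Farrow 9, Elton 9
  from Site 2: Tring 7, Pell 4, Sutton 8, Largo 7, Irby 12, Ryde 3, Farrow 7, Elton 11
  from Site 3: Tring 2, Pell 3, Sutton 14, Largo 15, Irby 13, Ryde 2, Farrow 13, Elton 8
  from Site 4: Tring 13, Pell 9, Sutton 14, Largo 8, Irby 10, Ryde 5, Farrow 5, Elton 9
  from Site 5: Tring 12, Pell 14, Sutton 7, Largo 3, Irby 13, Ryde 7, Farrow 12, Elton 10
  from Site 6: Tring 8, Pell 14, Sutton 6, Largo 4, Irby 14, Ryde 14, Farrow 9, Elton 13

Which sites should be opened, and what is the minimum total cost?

Open Site 1, Site 3 and Site 4; minimum total cost 40.

For any fixed open set, each neighborhood goes to its cheapest open site; total = fixed + service.
{Site 1, Site 3, Site 4}: Tring→Site 3 2, Pell→Site 3 3, Sutton→Site 1 2, Largo→Site 1 4, Irby→Site 1 5, Ryde→Site 3 2, Farrow→Site 4 5, Elton→Site 3 8. Service 31; fixed 9; total 40.
{Site 1, Site 3}: service 35 + fixed 7 = 42
{Site 1, Site 3, Site 4, Site 6}: Tring→Site 3 2, Pell→Site 3 3, Sutton→Site 1 2, Largo→Site 1 4, Irby→Site 1 5, Ryde→Site 3 2, Farrow→Site 4 5, Elton→Site 3 8. Service 31; fixed 12; total 43.
{Site 1, Site 2, Site 3, Site 4, Site 5, Site 6}: service 30 + fixed 22 = 52
No other subset beats 40.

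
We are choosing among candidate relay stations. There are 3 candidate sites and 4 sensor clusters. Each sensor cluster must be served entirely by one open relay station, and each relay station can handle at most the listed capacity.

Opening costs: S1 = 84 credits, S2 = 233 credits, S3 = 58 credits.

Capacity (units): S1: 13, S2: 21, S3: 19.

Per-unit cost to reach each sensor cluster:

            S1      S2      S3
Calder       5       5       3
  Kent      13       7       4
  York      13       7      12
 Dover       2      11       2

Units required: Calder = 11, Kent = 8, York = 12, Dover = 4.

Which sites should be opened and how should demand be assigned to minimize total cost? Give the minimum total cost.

Minimum total cost: 472

Open {S2, S3}: Calder→S3 3·11=33, Kent→S2 7·8=56, York→S2 7·12=84, Dover→S3 2·4=8.
Loads: S2 carries 20/21, S3 carries 15/19. Service 181; fixed 291; total 472.
Next best feasible plan costs 484.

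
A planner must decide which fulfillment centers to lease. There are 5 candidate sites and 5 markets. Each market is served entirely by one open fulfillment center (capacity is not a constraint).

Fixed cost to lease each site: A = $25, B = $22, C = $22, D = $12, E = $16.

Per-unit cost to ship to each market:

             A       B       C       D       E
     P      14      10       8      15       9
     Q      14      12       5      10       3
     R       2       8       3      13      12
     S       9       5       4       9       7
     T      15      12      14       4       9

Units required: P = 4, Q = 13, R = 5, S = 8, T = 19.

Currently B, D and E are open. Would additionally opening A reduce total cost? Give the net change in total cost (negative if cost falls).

Yes — net change −5 (cost falls by 5).

Current service cost with {B, D, E}: 231.
Adding A: each market re-picks its cheapest; new service cost 201, saving 30.
Extra fixed cost: 25. Net change = 25 − 30 = -5.
(Totals: 281 → 276.)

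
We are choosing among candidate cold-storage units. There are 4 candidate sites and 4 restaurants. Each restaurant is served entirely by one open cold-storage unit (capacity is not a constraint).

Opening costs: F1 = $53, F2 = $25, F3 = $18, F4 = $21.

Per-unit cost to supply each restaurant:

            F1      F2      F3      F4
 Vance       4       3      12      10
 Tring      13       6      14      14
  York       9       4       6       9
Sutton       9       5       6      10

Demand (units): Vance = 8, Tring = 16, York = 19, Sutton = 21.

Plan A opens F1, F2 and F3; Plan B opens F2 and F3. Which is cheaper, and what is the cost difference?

Plan A: {F1, F2, F3}: Vance→F2 3·8=24, Tring→F2 6·16=96, York→F2 4·19=76, Sutton→F2 5·21=105. Service 301; fixed 96; total 397.
Plan B: {F2, F3}: Vance→F2 3·8=24, Tring→F2 6·16=96, York→F2 4·19=76, Sutton→F2 5·21=105. Service 301; fixed 43; total 344.
Difference: |397 − 344| = 53.

Plan B is cheaper by 53.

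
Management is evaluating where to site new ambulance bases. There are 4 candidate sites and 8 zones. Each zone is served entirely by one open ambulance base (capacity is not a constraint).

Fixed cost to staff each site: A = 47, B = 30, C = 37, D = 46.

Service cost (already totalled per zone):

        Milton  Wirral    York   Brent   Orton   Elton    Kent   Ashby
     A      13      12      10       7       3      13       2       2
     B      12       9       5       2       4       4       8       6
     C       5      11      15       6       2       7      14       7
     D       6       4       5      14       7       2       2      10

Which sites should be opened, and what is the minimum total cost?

Open B only; minimum total cost 80.

For any fixed open set, each zone goes to its cheapest open site; total = fixed + service.
{B}: Milton→B 12, Wirral→B 9, York→B 5, Brent→B 2, Orton→B 4, Elton→B 4, Kent→B 8, Ashby→B 6. Service 50; fixed 30; total 80.
{D}: Milton→D 6, Wirral→D 4, York→D 5, Brent→D 14, Orton→D 7, Elton→D 2, Kent→D 2, Ashby→D 10. Service 50; fixed 46; total 96.
{C}: Milton→C 5, Wirral→C 11, York→C 15, Brent→C 6, Orton→C 2, Elton→C 7, Kent→C 14, Ashby→C 7. Service 67; fixed 37; total 104.
{A, B, C, D}: service 24 + fixed 160 = 184
No other subset beats 80.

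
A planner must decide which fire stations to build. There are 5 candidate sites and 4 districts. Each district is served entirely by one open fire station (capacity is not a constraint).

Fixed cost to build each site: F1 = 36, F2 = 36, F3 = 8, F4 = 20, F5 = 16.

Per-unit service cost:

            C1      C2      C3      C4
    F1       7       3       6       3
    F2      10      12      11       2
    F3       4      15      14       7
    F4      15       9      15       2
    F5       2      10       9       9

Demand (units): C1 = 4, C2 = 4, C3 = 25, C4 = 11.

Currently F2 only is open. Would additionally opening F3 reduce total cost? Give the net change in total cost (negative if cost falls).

Yes — net change −16 (cost falls by 16).

Current service cost with {F2}: 385.
Adding F3: each district re-picks its cheapest; new service cost 361, saving 24.
Extra fixed cost: 8. Net change = 8 − 24 = -16.
(Totals: 421 → 405.)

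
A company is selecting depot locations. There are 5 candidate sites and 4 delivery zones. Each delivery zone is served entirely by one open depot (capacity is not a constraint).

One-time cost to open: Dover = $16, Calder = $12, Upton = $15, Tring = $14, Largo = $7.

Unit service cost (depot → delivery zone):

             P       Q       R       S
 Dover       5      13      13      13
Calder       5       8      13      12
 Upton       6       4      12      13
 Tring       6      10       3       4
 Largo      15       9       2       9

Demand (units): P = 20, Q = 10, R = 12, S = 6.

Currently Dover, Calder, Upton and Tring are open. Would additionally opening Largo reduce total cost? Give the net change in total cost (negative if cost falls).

Yes — net change −5 (cost falls by 5).

Current service cost with {Dover, Calder, Upton, Tring}: 200.
Adding Largo: each delivery zone re-picks its cheapest; new service cost 188, saving 12.
Extra fixed cost: 7. Net change = 7 − 12 = -5.
(Totals: 257 → 252.)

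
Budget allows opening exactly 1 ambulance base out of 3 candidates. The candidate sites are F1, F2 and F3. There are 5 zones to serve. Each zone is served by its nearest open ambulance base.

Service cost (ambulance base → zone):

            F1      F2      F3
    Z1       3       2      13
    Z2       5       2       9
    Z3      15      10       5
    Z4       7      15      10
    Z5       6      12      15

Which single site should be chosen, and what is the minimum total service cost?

Choose F1 only; total service cost 36.

With exactly 1 open, each zone uses its cheapest among the chosen.
{F1}: Z1→F1 3, Z2→F1 5, Z3→F1 15, Z4→F1 7, Z5→F1 6. Service cost 36.
{F2}: service cost 41
{F3}: service cost 52
Among all 3 size-1 choices, {F1} is lowest.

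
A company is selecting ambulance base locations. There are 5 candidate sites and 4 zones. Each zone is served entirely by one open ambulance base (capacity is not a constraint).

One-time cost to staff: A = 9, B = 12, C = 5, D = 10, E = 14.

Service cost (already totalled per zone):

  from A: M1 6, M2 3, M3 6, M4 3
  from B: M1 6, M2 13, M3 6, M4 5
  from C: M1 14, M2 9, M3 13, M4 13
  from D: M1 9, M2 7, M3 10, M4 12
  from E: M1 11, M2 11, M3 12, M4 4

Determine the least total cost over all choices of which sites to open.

Minimum total cost: 27

For any fixed open set, each zone goes to its cheapest open site; total = fixed + service.
{A}: M1→A 6, M2→A 3, M3→A 6, M4→A 3. Service 18; fixed 9; total 27.
{A, C}: service 18 + fixed 14 = 32
{A, D}: M1→A 6, M2→A 3, M3→A 6, M4→A 3. Service 18; fixed 19; total 37.
{A, B, C, D, E}: M1→A 6, M2→A 3, M3→A 6, M4→A 3. Service 18; fixed 50; total 68.
No other subset beats 27.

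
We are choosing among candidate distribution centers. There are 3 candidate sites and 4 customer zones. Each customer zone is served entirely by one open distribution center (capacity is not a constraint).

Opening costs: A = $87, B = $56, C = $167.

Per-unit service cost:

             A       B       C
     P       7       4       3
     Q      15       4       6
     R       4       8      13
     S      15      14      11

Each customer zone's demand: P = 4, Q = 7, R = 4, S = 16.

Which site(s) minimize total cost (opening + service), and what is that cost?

For any fixed open set, each customer zone goes to its cheapest open site; total = fixed + service.
{B}: P→B 4·4=16, Q→B 4·7=28, R→B 8·4=32, S→B 14·16=224. Service 300; fixed 56; total 356.
{A, B}: service 284 + fixed 143 = 427
{C}: service 282 + fixed 167 = 449
{A, B, C}: service 232 + fixed 310 = 542
No other subset beats 356.

Open B only; minimum total cost 356.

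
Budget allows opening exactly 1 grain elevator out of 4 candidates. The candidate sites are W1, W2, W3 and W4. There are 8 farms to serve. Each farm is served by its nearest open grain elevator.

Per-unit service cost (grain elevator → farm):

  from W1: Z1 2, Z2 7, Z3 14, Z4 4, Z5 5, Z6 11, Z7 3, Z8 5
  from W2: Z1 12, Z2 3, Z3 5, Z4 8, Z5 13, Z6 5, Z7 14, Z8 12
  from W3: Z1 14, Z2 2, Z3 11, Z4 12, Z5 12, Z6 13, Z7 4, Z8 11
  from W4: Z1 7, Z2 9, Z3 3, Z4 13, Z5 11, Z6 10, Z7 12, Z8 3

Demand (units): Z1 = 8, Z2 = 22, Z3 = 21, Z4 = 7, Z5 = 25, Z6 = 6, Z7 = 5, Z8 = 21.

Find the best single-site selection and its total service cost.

Choose W1 only; total service cost 803.

With exactly 1 open, each farm uses its cheapest among the chosen.
{W1}: Z1→W1 2·8=16, Z2→W1 7·22=154, Z3→W1 14·21=294, Z4→W1 4·7=28, Z5→W1 5·25=125, Z6→W1 11·6=66, Z7→W1 3·5=15, Z8→W1 5·21=105. Service cost 803.
{W4}: service cost 866
{W2}: service cost 1000
Among all 4 size-1 choices, {W1} is lowest.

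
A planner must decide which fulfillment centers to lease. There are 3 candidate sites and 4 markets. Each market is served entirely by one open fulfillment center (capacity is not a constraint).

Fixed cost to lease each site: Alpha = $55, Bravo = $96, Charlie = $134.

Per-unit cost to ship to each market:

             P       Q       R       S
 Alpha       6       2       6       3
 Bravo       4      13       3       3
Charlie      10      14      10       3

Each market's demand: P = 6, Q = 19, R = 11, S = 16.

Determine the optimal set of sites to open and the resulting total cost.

For any fixed open set, each market goes to its cheapest open site; total = fixed + service.
{Alpha}: P→Alpha 6·6=36, Q→Alpha 2·19=38, R→Alpha 6·11=66, S→Alpha 3·16=48. Service 188; fixed 55; total 243.
{Alpha, Bravo}: P→Bravo 4·6=24, Q→Alpha 2·19=38, R→Bravo 3·11=33, S→Alpha 3·16=48. Service 143; fixed 151; total 294.
{Alpha, Charlie}: service 188 + fixed 189 = 377
{Alpha, Bravo, Charlie}: service 143 + fixed 285 = 428
(All 7 nonempty subsets were checked; Alpha only is lowest.)

Open Alpha only; minimum total cost 243.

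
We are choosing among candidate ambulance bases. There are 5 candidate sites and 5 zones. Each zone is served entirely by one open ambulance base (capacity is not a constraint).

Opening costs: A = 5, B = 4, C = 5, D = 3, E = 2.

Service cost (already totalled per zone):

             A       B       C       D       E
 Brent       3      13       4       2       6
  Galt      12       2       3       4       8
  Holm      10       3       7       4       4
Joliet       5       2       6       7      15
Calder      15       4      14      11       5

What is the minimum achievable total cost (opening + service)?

Minimum total cost: 20

For any fixed open set, each zone goes to its cheapest open site; total = fixed + service.
{B, D}: Brent→D 2, Galt→B 2, Holm→B 3, Joliet→B 2, Calder→B 4. Service 13; fixed 7; total 20.
{B, D, E}: service 13 + fixed 9 = 22
{A, B}: service 14 + fixed 9 = 23
{A, B, C, D, E}: service 13 + fixed 19 = 32
No other subset beats 20.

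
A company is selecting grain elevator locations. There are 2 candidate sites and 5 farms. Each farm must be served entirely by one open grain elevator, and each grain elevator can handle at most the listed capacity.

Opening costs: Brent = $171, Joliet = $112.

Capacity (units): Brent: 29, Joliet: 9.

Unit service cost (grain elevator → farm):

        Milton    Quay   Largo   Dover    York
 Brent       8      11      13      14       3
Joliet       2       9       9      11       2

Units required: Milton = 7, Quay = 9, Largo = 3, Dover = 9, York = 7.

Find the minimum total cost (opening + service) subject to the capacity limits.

Minimum total cost: 582

Open {Brent, Joliet}: Milton→Joliet 2·7=14, Quay→Brent 11·9=99, Largo→Brent 13·3=39, Dover→Brent 14·9=126, York→Brent 3·7=21.
Loads: Brent carries 28/29, Joliet carries 7/9. Service 299; fixed 283; total 582.
Next best feasible plan costs 597.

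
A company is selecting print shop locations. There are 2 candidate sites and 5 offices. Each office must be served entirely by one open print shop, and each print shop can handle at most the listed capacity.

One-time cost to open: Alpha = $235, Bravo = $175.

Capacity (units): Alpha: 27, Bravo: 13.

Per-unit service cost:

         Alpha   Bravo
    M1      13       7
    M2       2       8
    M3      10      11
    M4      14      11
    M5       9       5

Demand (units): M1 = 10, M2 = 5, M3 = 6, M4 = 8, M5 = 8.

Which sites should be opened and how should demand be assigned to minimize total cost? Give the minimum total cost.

Minimum total cost: 734

Open {Alpha, Bravo}: M1→Bravo 7·10=70, M2→Alpha 2·5=10, M3→Alpha 10·6=60, M4→Alpha 14·8=112, M5→Alpha 9·8=72.
Loads: Alpha carries 27/27, Bravo carries 10/13. Service 324; fixed 410; total 734.
Next best feasible plan costs 792.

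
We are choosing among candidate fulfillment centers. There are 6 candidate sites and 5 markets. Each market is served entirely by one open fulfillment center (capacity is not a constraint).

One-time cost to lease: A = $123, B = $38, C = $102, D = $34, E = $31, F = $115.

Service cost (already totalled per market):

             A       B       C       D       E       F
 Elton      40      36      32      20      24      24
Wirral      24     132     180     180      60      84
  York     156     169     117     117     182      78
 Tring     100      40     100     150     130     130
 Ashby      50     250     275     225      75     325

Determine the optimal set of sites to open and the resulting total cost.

Open B, D and E; minimum total cost 415.

For any fixed open set, each market goes to its cheapest open site; total = fixed + service.
{B, D, E}: Elton→D 20, Wirral→E 60, York→D 117, Tring→B 40, Ashby→E 75. Service 312; fixed 103; total 415.
{B, E}: service 368 + fixed 69 = 437
{A, B, D}: Elton→D 20, Wirral→A 24, York→D 117, Tring→B 40, Ashby→A 50. Service 251; fixed 195; total 446.
{A, B, C, D, E, F}: Elton→D 20, Wirral→A 24, York→F 78, Tring→B 40, Ashby→A 50. Service 212; fixed 443; total 655.
No other subset beats 415.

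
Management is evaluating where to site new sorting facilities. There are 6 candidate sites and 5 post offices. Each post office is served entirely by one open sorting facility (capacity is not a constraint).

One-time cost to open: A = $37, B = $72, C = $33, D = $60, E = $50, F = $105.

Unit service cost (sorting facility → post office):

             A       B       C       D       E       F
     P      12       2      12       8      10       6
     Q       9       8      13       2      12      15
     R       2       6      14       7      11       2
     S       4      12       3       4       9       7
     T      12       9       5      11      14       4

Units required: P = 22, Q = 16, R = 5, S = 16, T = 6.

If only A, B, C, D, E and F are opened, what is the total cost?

Total cost: 515

Each post office is assigned to its cheapest site among the open ones.
{A, B, C, D, E, F}: P→B 2·22=44, Q→D 2·16=32, R→A 2·5=10, S→C 3·16=48, T→F 4·6=24. Service 158; fixed 357; total 515.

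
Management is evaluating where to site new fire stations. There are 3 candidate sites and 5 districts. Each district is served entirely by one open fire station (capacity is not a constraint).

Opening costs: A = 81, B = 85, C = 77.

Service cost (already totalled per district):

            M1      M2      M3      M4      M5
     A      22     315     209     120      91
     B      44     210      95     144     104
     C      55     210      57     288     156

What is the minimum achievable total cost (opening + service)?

Minimum total cost: 658

For any fixed open set, each district goes to its cheapest open site; total = fixed + service.
{A, C}: M1→A 22, M2→C 210, M3→C 57, M4→A 120, M5→A 91. Service 500; fixed 158; total 658.
{B}: service 597 + fixed 85 = 682
{A, B}: M1→A 22, M2→B 210, M3→B 95, M4→A 120, M5→A 91. Service 538; fixed 166; total 704.
{A, B, C}: service 500 + fixed 243 = 743
(All 7 nonempty subsets were checked; A and C is lowest.)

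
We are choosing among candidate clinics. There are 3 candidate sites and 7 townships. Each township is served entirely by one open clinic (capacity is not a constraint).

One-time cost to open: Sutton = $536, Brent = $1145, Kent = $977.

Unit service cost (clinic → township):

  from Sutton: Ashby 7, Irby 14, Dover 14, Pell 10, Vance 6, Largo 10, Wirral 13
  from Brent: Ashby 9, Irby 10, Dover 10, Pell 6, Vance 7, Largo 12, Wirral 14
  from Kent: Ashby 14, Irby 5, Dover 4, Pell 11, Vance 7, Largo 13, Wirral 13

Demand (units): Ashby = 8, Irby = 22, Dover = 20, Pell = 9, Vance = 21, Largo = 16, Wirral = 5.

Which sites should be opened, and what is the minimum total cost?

For any fixed open set, each township goes to its cheapest open site; total = fixed + service.
{Sutton}: Ashby→Sutton 7·8=56, Irby→Sutton 14·22=308, Dover→Sutton 14·20=280, Pell→Sutton 10·9=90, Vance→Sutton 6·21=126, Largo→Sutton 10·16=160, Wirral→Sutton 13·5=65. Service 1085; fixed 536; total 1621.
{Kent}: Ashby→Kent 14·8=112, Irby→Kent 5·22=110, Dover→Kent 4·20=80, Pell→Kent 11·9=99, Vance→Kent 7·21=147, Largo→Kent 13·16=208, Wirral→Kent 13·5=65. Service 821; fixed 977; total 1798.
{Brent}: service 955 + fixed 1145 = 2100
{Sutton, Brent, Kent}: service 651 + fixed 2658 = 3309
No other subset beats 1621.

Open Sutton only; minimum total cost 1621.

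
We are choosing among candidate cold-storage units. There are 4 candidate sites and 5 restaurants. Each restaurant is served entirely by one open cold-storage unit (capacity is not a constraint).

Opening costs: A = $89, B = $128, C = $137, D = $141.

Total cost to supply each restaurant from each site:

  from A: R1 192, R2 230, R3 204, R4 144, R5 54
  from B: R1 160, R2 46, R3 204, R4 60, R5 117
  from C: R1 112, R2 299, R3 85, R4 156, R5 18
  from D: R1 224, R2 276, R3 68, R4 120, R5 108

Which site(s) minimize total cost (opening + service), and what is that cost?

Open B and C; minimum total cost 586.

For any fixed open set, each restaurant goes to its cheapest open site; total = fixed + service.
{B, C}: R1→C 112, R2→B 46, R3→C 85, R4→B 60, R5→C 18. Service 321; fixed 265; total 586.
{A, B, C}: service 321 + fixed 354 = 675
{B, C, D}: service 304 + fixed 406 = 710
{A, B, C, D}: service 304 + fixed 495 = 799
No other subset beats 586.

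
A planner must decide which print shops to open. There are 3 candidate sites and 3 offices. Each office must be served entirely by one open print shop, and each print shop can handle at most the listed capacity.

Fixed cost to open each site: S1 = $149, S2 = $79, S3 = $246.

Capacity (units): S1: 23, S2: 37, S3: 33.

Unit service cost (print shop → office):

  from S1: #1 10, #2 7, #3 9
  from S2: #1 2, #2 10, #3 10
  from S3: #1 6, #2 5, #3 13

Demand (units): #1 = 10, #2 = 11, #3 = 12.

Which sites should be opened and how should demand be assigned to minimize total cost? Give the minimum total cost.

Minimum total cost: 329

Open {S2}: #1→S2 2·10=20, #2→S2 10·11=110, #3→S2 10·12=120.
Loads: S2 carries 33/37. Service 250; fixed 79; total 329.
Next best feasible plan costs 433.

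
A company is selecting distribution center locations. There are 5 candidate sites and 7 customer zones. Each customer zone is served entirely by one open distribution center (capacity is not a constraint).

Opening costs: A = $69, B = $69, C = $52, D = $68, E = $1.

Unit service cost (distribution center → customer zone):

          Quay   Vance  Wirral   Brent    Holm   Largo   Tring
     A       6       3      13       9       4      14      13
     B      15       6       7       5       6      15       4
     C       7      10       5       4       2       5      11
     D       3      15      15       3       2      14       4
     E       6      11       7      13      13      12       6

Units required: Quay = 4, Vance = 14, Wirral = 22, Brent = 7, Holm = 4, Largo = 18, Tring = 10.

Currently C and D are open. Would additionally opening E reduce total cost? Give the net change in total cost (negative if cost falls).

No — net change +1 (cost rises by 1).

Current service cost with {C, D}: 421.
Adding E: each customer zone re-picks its cheapest; new service cost 421, saving 0.
Extra fixed cost: 1. Net change = 1 − 0 = 1.
(Totals: 541 → 542.)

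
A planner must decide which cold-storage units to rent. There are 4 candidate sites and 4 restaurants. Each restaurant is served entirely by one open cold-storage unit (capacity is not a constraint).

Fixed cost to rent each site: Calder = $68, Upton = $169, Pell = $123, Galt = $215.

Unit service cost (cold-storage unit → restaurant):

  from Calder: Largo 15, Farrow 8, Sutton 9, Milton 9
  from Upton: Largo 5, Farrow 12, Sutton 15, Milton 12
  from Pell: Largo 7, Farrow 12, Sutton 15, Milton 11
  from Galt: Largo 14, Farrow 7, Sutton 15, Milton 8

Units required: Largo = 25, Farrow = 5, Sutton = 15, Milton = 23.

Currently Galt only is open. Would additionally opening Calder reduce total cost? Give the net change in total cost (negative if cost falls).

Current service cost with {Galt}: 794.
Adding Calder: each restaurant re-picks its cheapest; new service cost 704, saving 90.
Extra fixed cost: 68. Net change = 68 − 90 = -22.
(Totals: 1009 → 987.)

Yes — net change −22 (cost falls by 22).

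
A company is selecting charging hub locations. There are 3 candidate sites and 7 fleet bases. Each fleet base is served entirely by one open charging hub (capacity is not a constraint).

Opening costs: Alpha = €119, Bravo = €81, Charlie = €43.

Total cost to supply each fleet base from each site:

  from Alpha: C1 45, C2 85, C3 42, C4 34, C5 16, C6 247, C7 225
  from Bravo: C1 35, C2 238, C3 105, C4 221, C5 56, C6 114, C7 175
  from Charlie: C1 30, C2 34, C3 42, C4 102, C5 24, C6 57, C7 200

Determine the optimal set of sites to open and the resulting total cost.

For any fixed open set, each fleet base goes to its cheapest open site; total = fixed + service.
{Charlie}: C1→Charlie 30, C2→Charlie 34, C3→Charlie 42, C4→Charlie 102, C5→Charlie 24, C6→Charlie 57, C7→Charlie 200. Service 489; fixed 43; total 532.
{Alpha, Charlie}: C1→Charlie 30, C2→Charlie 34, C3→Alpha 42, C4→Alpha 34, C5→Alpha 16, C6→Charlie 57, C7→Charlie 200. Service 413; fixed 162; total 575.
{Bravo, Charlie}: service 464 + fixed 124 = 588
{Alpha, Bravo, Charlie}: service 388 + fixed 243 = 631
No other subset beats 532.

Open Charlie only; minimum total cost 532.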